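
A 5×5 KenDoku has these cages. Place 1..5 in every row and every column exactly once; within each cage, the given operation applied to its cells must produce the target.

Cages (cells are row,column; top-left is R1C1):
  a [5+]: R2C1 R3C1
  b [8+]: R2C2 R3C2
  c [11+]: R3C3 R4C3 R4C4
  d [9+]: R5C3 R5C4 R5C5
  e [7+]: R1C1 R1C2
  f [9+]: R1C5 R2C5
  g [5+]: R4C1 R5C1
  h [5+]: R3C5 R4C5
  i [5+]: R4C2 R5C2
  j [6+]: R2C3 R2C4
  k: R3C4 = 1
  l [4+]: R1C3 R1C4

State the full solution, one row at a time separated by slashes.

K is a freebie; hence R3C4 = 1.
Cage l's pair has sum 4; hence R1C3 = 1.
Column 4 already has 1, leaving R1C4 = 3.
In row 1, 4 can only go at R1C5, so R1C5 = 4.
Column 5 now contains 4, so R2C5 = 5.
5 is placed in row 2, which forces R2C2 = 3.
The two cells of cage b must have sum 8, leaving R3C2 = 5.
The two cells of cage e must have sum 7, leaving R1C1 = 5.
Column 2 already has 5, which forces R1C2 = 2.
In row 2, 1 can only go at R2C1, so R2C1 = 1.
Cage a's pair has sum 5, so R3C1 = 4.
Row 3 now contains 4, leaving R3C3 = 2.
Row 3 now contains 2, leaving R3C5 = 3.
3 is placed in column 5, which forces R4C5 = 2.
2 is placed in column 5, which forces R5C5 = 1.
Column 3 already has 2, leaving R2C3 = 4.
Cage j needs two cells with sum 6, leaving R2C4 = 2.
2 is placed in row 4, leaving R4C1 = 3.
Cage i needs two cells with sum 5, leaving R4C2 = 1.
Column 3 now contains 4, leaving R4C3 = 5.
Row 4 already has 5, leaving R4C4 = 4.
The two cells of cage g must have sum 5, leaving R5C1 = 2.
1 is placed in row 5, so R5C2 = 4.
Cage d has sum 9, leaving R5C3 = 3.
The 3 cells of cage d must have sum 9, which forces R5C4 = 5.

5 2 1 3 4 / 1 3 4 2 5 / 4 5 2 1 3 / 3 1 5 4 2 / 2 4 3 5 1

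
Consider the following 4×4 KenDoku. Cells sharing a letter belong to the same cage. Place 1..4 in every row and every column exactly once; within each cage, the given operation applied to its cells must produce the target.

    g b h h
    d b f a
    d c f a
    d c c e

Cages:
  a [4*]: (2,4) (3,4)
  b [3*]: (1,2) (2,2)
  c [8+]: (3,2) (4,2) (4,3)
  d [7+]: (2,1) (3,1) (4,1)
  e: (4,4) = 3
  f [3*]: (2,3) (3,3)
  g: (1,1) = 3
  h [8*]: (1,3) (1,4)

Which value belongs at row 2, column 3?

G is a freebie, leaving (1,1) = 3.
Row 1 already has 3; hence (1,2) = 1.
Column 2 already has 1; hence (2,2) = 3.
Row 2 now contains 3, leaving (2,3) = 1.
Row 2 now contains 1, which forces (2,4) = 4.
1 is placed in column 3, leaving (3,3) = 3.
Column 4 already has 4, leaving (3,4) = 1.
Cage e is a single given cell, leaving (4,4) = 3.
Cage h needs two cells with product 8, so (1,3) = 4.
Column 4 already has 4, leaving (1,4) = 2.
Row 2 now contains 4, which forces (2,1) = 2.
The 3 cells of cage d must have sum 7, which forces (3,1) = 4.
Cage c needs sum 8, which forces (3,2) = 2.
The 3 cells of cage d must have sum 7, which forces (4,1) = 1.
Cage c needs sum 8; hence (4,2) = 4.
The 3 cells of cage c must have sum 8; hence (4,3) = 2.
Filled in: 3 1 4 2 / 2 3 1 4 / 4 2 3 1 / 1 4 2 3.

1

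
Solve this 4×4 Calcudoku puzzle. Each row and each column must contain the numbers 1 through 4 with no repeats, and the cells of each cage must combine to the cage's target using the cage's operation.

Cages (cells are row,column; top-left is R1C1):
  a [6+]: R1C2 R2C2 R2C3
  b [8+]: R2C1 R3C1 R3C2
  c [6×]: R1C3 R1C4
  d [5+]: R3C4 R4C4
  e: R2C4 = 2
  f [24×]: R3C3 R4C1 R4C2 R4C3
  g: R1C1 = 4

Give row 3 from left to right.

G is a freebie, so R1C1 = 4.
Cage e is a single given cell; hence R2C4 = 2.
Cage c's pair has product 6, so R1C3 = 2.
Column 4 already has 2, leaving R1C4 = 3.
2 is placed in row 1; hence R1C2 = 1.
Cage a has sum 6, which forces R2C2 = 4.
Cage a needs sum 6, leaving R2C3 = 1.
Column 2 already has 4, so R3C2 = 3.
Row 3 already has 3, which forces R3C3 = 4.
Row 3 already has 4, which forces R3C4 = 1.
Column 2 already has 3, leaving R4C2 = 2.
Column 3 now contains 4, so R4C3 = 3.
Column 4 now contains 1, which forces R4C4 = 4.
Row 2 now contains 1; hence R2C1 = 3.
Row 3 already has 1, so R3C1 = 2.
3 is placed in row 4, which forces R4C1 = 1.
Filled in: 4 1 2 3 / 3 4 1 2 / 2 3 4 1 / 1 2 3 4.

2 3 4 1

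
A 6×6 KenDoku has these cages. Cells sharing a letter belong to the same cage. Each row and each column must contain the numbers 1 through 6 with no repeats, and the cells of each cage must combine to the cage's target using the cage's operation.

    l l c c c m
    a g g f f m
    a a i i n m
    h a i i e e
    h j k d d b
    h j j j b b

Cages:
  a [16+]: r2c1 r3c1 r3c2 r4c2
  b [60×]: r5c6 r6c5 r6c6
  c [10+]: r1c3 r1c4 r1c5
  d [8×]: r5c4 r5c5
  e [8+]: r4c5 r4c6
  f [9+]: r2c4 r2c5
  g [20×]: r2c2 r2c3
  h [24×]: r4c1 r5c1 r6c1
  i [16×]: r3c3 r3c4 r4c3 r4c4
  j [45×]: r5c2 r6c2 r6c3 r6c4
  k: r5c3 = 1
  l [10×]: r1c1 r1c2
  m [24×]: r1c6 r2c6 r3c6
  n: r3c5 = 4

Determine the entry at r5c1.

N is a freebie, leaving r3c5 = 4.
The 4 cells of cage j must have product 45, so r5c2 = 3.
Cage k is given, leaving r5c3 = 1.
4 is placed in column 5, so r5c5 = 2.
Column 3 already has 1, which forces r3c3 = 2.
Cage i needs product 16; hence r3c4 = 1.
The 4 cells of cage i must have product 16; hence r4c3 = 4.
Cage i has product 16, leaving r4c4 = 2.
Row 5 already has 2, leaving r5c4 = 4.
The 3 cells of cage c must have sum 10, leaving r1c5 = 1.
The two cells of cage g must have product 20, leaving r2c2 = 4.
Column 3 already has 4, which forces r2c3 = 5.
Cage h has product 24, which forces r4c1 = 1.
Row 5 now contains 4, so r5c1 = 6.
Row 5 already has 6, which forces r5c6 = 5.
Cage h has product 24, so r6c1 = 4.
The 4 cells of cage j must have product 45, which forces r6c2 = 1.
Column 3 already has 5, leaving r6c3 = 3.
Row 6 already has 3; hence r6c4 = 5.
Row 6 already has 5, which forces r6c5 = 6.
Row 6 now contains 4; hence r6c6 = 2.
3 is placed in column 3, so r1c3 = 6.
The 3 cells of cage c must have sum 10, so r1c4 = 3.
Column 6 already has 2, leaving r1c6 = 4.
Column 1 already has 6, so r2c1 = 2.
The two cells of cage f must have sum 9, which forces r2c4 = 6.
Column 5 already has 6, so r2c5 = 3.
Column 6 already has 2, leaving r2c6 = 1.
Cage a needs sum 16, leaving r3c1 = 3.
The 3 cells of cage m must have product 24, so r3c6 = 6.
The two cells of cage e must have sum 8, so r4c5 = 5.
5 is placed in column 6, leaving r4c6 = 3.
Column 1 already has 2, leaving r1c1 = 5.
Cage l needs two cells with product 10, which forces r1c2 = 2.
6 is placed in row 3, so r3c2 = 5.
Row 4 now contains 5, so r4c2 = 6.
Filled in: 5 2 6 3 1 4 / 2 4 5 6 3 1 / 3 5 2 1 4 6 / 1 6 4 2 5 3 / 6 3 1 4 2 5 / 4 1 3 5 6 2.

6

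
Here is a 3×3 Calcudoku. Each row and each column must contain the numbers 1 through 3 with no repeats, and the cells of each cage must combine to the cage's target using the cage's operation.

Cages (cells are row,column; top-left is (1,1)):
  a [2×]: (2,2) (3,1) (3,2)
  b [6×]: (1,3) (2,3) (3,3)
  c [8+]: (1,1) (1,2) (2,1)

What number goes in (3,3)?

Cage c has sum 8, leaving (1,1) = 2.
Cage c has sum 8, leaving (1,2) = 3.
Row 1 already has 3, which forces (1,3) = 1.
Cage c has sum 8, so (2,1) = 3.
Cage a needs product 2, leaving (2,2) = 1.
Row 2 now contains 3, leaving (2,3) = 2.
Cage a has product 2, which forces (3,1) = 1.
Cage a needs product 2; hence (3,2) = 2.
Column 3 already has 2, so (3,3) = 3.
Completed grid: 2 3 1 / 3 1 2 / 1 2 3.

3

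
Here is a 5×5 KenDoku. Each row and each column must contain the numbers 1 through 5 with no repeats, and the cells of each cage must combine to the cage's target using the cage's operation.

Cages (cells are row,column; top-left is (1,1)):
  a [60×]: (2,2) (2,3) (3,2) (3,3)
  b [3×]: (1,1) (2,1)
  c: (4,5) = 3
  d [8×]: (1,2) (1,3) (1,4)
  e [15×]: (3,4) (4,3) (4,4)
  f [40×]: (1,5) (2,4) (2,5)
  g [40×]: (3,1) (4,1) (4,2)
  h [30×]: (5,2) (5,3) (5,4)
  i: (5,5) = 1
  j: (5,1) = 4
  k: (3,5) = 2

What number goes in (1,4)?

Cage k is given, which forces (3,5) = 2.
Cage c is given, so (4,5) = 3.
Cage j is a single given cell, so (5,1) = 4.
I is a freebie, so (5,5) = 1.
Cage f has product 40, so (2,4) = 2.
Column 1 already has 4; hence (3,1) = 5.
Cage e has product 15, so (3,4) = 3.
Cage g has product 40, so (4,1) = 2.
Cage g has product 40, leaving (4,2) = 4.
Column 4 now contains 3; hence (5,4) = 5.
Column 2 already has 4, so (3,2) = 1.
Cage a needs product 60, leaving (3,3) = 4.
The 3 cells of cage e must have product 15, which forces (4,3) = 5.
Column 4 already has 5; hence (4,4) = 1.
Column 2 already has 1; hence (1,2) = 2.
The 3 cells of cage d must have product 8, leaving (1,3) = 1.
Column 4 now contains 1, which forces (1,4) = 4.
Row 1 now contains 4, leaving (1,5) = 5.
Cage a needs product 60, which forces (2,2) = 5.
Column 3 already has 5, leaving (2,3) = 3.
5 is placed in column 5, which forces (2,5) = 4.
Column 2 now contains 2; hence (5,2) = 3.
Column 3 now contains 3, which forces (5,3) = 2.
Row 1 now contains 1, so (1,1) = 3.
Row 2 already has 3, which forces (2,1) = 1.
The full grid is 3 2 1 4 5 / 1 5 3 2 4 / 5 1 4 3 2 / 2 4 5 1 3 / 4 3 2 5 1.

4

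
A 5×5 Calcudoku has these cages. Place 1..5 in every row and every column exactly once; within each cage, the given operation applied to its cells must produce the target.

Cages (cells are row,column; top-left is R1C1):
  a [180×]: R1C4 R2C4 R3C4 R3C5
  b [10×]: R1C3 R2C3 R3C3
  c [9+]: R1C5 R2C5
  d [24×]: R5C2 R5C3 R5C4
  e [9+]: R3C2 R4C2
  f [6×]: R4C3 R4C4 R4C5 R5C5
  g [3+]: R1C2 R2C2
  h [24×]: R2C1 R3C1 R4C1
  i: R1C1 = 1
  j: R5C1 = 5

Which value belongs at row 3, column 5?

I is a freebie, which forces R1C1 = 1.
Row 1 already has 1, leaving R1C2 = 2.
2 is placed in row 1, leaving R1C3 = 5.
5 is placed in row 1, so R1C5 = 4.
Column 2 now contains 2, which forces R2C2 = 1.
Row 2 already has 1; hence R2C3 = 2.
4 is placed in column 5; hence R2C5 = 5.
Column 3 now contains 2, leaving R3C3 = 1.
The 4 cells of cage a must have product 180; hence R3C5 = 3.
1 is placed in column 3, which forces R4C3 = 3.
Column 5 now contains 3, leaving R4C5 = 2.
J is a freebie, leaving R5C1 = 5.
Column 3 now contains 3, which forces R5C3 = 4.
The 4 cells of cage f must have product 6; hence R5C5 = 1.
Row 1 already has 4, so R1C4 = 3.
Cage h needs product 24; hence R2C1 = 3.
Cage a has product 180; hence R2C4 = 4.
The 3 cells of cage h must have product 24, which forces R3C1 = 2.
Cage a needs product 180, which forces R3C4 = 5.
Row 4 now contains 2; hence R4C1 = 4.
Row 4 now contains 4, which forces R4C2 = 5.
Row 4 now contains 2, which forces R4C4 = 1.
4 is placed in row 5, so R5C2 = 3.
Cage d has product 24, so R5C4 = 2.
5 is placed in row 3, which forces R3C2 = 4.
Filled in: 1 2 5 3 4 / 3 1 2 4 5 / 2 4 1 5 3 / 4 5 3 1 2 / 5 3 4 2 1.

3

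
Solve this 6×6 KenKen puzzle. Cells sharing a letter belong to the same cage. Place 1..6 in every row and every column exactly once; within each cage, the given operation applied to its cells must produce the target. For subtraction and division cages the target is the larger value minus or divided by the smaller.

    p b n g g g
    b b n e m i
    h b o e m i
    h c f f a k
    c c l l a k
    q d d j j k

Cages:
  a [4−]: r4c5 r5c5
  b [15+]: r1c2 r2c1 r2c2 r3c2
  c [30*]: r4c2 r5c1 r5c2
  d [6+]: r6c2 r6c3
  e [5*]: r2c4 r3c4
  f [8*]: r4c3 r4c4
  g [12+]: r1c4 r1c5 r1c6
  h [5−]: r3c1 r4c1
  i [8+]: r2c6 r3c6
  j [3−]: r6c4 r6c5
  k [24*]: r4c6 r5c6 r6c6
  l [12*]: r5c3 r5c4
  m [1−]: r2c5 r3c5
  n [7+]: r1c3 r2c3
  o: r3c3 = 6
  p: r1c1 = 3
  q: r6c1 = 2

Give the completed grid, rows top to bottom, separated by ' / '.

Cage p is given, leaving r1c1 = 3.
Cage o is a single given cell, which forces r3c3 = 6.
Q is a freebie, so r6c1 = 2.
Row 3 now contains 6, so r3c1 = 1.
1 is placed in row 3; hence r3c4 = 5.
The two cells of cage h must have difference 5, so r4c1 = 6.
6 is placed in column 1, so r5c1 = 5.
Column 1 already has 5, so r2c1 = 4.
Column 4 already has 5; hence r2c4 = 1.
The only place for 5 in row 4 is r4c5.
Cage a's pair has difference 4, leaving r5c5 = 1.
The only place for 1 in row 1 is r1c2.
The 4 cells of cage b must have sum 15, so r2c2 = 6.
6 is placed in row 2, so r2c6 = 5.
Cage b has sum 15, which forces r3c2 = 4.
Column 2 now contains 1; hence r6c2 = 5.
Cage d needs two cells with sum 6, leaving r6c3 = 1.
Cage i needs two cells with sum 8, so r3c6 = 3.
Cage m's pair has difference 1; hence r2c5 = 3.
Row 3 already has 3; hence r3c5 = 2.
Cage k has product 24, so r4c6 = 1.
Column 5 now contains 3; hence r6c5 = 6.
6 is placed in row 6, leaving r6c6 = 4.
Cage n needs two cells with sum 7, leaving r1c3 = 5.
Column 5 already has 6, which forces r1c5 = 4.
3 is placed in row 2, so r2c3 = 2.
Column 3 now contains 2, leaving r4c3 = 4.
Row 4 already has 4, leaving r4c4 = 2.
Column 3 already has 4; hence r5c3 = 3.
Column 6 now contains 4; hence r5c6 = 6.
6 is placed in row 6, so r6c4 = 3.
Column 4 now contains 2, which forces r1c4 = 6.
Column 6 already has 6, which forces r1c6 = 2.
Row 4 now contains 2, leaving r4c2 = 3.
Row 5 now contains 3, so r5c2 = 2.
6 is placed in row 5, which forces r5c4 = 4.

3 1 5 6 4 2 / 4 6 2 1 3 5 / 1 4 6 5 2 3 / 6 3 4 2 5 1 / 5 2 3 4 1 6 / 2 5 1 3 6 4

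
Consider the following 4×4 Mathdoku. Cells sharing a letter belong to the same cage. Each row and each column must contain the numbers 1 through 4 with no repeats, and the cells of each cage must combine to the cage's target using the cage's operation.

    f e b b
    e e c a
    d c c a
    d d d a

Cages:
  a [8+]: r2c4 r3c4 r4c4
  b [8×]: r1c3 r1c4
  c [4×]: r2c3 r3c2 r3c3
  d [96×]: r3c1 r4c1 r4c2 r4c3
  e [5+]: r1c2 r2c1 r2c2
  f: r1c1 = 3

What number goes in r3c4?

3

F is a freebie, so r1c1 = 3.
The 4 cells of cage d must have product 96, so r3c1 = 4.
4 is placed in row 3; hence r3c3 = 1.
1 is placed in row 3, leaving r3c4 = 3.
Column 1 now contains 3; hence r4c1 = 2.
Cage e needs sum 5, which forces r1c2 = 1.
Column 1 now contains 2, so r2c1 = 1.
Cage e needs sum 5, which forces r2c2 = 3.
Column 3 already has 1, leaving r2c3 = 2.
Row 2 now contains 1; hence r2c4 = 4.
1 is placed in row 3, which forces r3c2 = 2.
3 is placed in column 2; hence r4c2 = 4.
Row 4 already has 4, so r4c3 = 3.
Column 4 already has 4; hence r4c4 = 1.
2 is placed in column 3; hence r1c3 = 4.
Column 4 already has 4, leaving r1c4 = 2.
Completed grid: 3 1 4 2 / 1 3 2 4 / 4 2 1 3 / 2 4 3 1.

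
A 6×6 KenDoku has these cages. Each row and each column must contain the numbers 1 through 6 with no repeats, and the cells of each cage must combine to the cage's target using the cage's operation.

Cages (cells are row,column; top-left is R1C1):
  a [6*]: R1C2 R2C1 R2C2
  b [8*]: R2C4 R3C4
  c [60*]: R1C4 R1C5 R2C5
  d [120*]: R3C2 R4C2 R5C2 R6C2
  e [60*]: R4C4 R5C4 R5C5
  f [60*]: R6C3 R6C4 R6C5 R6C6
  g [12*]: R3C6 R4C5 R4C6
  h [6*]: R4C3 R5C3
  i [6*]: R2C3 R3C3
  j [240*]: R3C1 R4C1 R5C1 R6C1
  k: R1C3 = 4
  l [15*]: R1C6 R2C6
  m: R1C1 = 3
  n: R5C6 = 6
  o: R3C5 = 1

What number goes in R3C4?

M is a freebie, so R1C1 = 3.
K is a freebie, so R1C3 = 4.
Row 1 already has 3; hence R1C6 = 5.
Column 6 already has 5, which forces R2C6 = 3.
Cage o is given, leaving R3C5 = 1.
Cage n is a single given cell; hence R5C6 = 6.
Cage a needs product 6, leaving R1C2 = 1.
Cage a has product 6, leaving R2C1 = 1.
Cage a needs product 6, so R2C2 = 6.
1 is placed in row 2; hence R2C3 = 2.
2 is placed in row 2; hence R2C4 = 4.
Cage c needs product 60, so R2C5 = 5.
Column 4 already has 4, which forces R3C4 = 2.
2 is placed in row 3; hence R3C6 = 4.
Cage g needs product 12, leaving R4C6 = 1.
Column 6 already has 1, leaving R6C6 = 2.
Column 4 already has 2; hence R1C4 = 6.
Cage c needs product 60; hence R1C5 = 2.
The two cells of cage i must have product 6, which forces R3C3 = 3.
Cage h needs two cells with product 6; hence R4C3 = 6.
Cage g needs product 12; hence R4C5 = 3.
The two cells of cage h must have product 6, leaving R5C3 = 1.
Column 5 now contains 2, which forces R5C5 = 4.
Column 3 already has 1, which forces R6C3 = 5.
Row 6 already has 5, which forces R6C4 = 1.
Cage f has product 60, so R6C5 = 6.
Cage j has product 240, so R3C1 = 6.
Row 3 already has 3, leaving R3C2 = 5.
Row 4 now contains 3; hence R4C4 = 5.
The 3 cells of cage e must have product 60, which forces R5C4 = 3.
6 is placed in row 6, so R6C1 = 4.
Row 6 already has 4, leaving R6C2 = 3.
Row 4 now contains 5, which forces R4C1 = 2.
The 4 cells of cage d must have product 120, so R4C2 = 4.
The 4 cells of cage j must have product 240; hence R5C1 = 5.
3 is placed in row 5; hence R5C2 = 2.
Filled in: 3 1 4 6 2 5 / 1 6 2 4 5 3 / 6 5 3 2 1 4 / 2 4 6 5 3 1 / 5 2 1 3 4 6 / 4 3 5 1 6 2.

2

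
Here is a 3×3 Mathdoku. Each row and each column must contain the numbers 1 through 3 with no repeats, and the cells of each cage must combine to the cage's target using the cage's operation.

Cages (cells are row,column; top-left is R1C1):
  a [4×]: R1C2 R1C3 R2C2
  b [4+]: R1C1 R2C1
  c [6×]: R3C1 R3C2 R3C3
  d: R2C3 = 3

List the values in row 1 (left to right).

The 3 cells of cage a must have product 4, so R1C2 = 1.
Cage a needs product 4; hence R1C3 = 2.
The 3 cells of cage a must have product 4, so R2C2 = 2.
Cage d is given, so R2C3 = 3.
Column 2 already has 2; hence R3C2 = 3.
Column 3 now contains 3, leaving R3C3 = 1.
1 is placed in row 1, leaving R1C1 = 3.
Row 2 now contains 3, so R2C1 = 1.
1 is placed in row 3, so R3C1 = 2.
Completed grid: 3 1 2 / 1 2 3 / 2 3 1.

3 1 2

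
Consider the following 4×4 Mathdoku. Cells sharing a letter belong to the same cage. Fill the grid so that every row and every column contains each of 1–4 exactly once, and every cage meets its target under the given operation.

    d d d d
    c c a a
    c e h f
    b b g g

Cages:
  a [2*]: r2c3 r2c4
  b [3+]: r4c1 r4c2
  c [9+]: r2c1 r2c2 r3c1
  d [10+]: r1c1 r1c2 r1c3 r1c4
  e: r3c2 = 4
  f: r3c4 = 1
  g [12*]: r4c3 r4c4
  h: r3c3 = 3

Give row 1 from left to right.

3 1 2 4

Cage e is given; hence r3c2 = 4.
Cage h is a single given cell, so r3c3 = 3.
Cage f is a single given cell; hence r3c4 = 1.
Column 3 now contains 3, leaving r4c3 = 4.
Row 4 now contains 4, leaving r4c4 = 3.
Cage c needs sum 9, which forces r2c1 = 4.
The 3 cells of cage c must have sum 9; hence r2c2 = 3.
Cage a's pair has product 2, which forces r2c3 = 1.
Column 4 now contains 1, so r2c4 = 2.
Row 3 already has 3, so r3c1 = 2.
Column 1 already has 2, leaving r4c1 = 1.
Row 4 now contains 1; hence r4c2 = 2.
Column 1 already has 1; hence r1c1 = 3.
Column 2 now contains 2; hence r1c2 = 1.
Column 3 already has 1; hence r1c3 = 2.
2 is placed in column 4, leaving r1c4 = 4.
Completed grid: 3 1 2 4 / 4 3 1 2 / 2 4 3 1 / 1 2 4 3.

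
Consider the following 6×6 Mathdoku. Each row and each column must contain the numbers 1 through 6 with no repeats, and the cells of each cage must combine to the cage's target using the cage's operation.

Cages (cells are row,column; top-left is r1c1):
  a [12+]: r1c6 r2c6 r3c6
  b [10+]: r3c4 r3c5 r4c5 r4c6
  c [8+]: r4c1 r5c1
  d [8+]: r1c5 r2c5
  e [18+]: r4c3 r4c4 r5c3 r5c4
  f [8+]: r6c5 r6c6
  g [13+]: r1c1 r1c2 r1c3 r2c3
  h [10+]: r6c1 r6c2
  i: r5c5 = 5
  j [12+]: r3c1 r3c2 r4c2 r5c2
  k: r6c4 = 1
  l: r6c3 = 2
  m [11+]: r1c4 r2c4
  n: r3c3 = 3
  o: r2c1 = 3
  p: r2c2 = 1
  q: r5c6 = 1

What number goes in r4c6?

3

O is a freebie, which forces r2c1 = 3.
Cage p is a single given cell; hence r2c2 = 1.
Cage n is a single given cell, which forces r3c3 = 3.
Cage i is given, so r5c5 = 5.
Q is a freebie, leaving r5c6 = 1.
Cage l is given, which forces r6c3 = 2.
Cage k is given, so r6c4 = 1.
The two cells of cage f must have sum 8, which forces r6c5 = 3.
The two cells of cage f must have sum 8, leaving r6c6 = 5.
Row 1 needs a 3, and only r1c2 is open for it.
Cage j needs sum 12, so r3c1 = 1.
Cage g needs sum 13, so r1c3 = 1.
Cage b needs sum 10, leaving r4c5 = 1.
The only place for 6 in row 3 is r3c6.
In row 5, 3 can only go at r5c4, so r5c4 = 3.
In row 4, 3 can only go at r4c6, so r4c6 = 3.
Row 3 needs a 5, and only r3c2 is open for it.
The only place for 5 in column 1 is r1c1.
5 is placed in row 1, so r1c4 = 6.
6 is placed in row 1, leaving r1c5 = 2.
2 is placed in row 1; hence r1c6 = 4.
Cage g needs sum 13, leaving r2c3 = 4.
Cage m needs two cells with sum 11, which forces r2c4 = 5.
2 is placed in column 5, which forces r2c5 = 6.
Column 6 now contains 4, so r2c6 = 2.
2 is placed in column 5; hence r3c5 = 4.
Column 4 now contains 5, leaving r4c4 = 4.
Column 3 now contains 4, leaving r5c3 = 6.
Row 3 now contains 4; hence r3c4 = 2.
Cage c needs two cells with sum 8, which forces r4c1 = 6.
4 is placed in row 4; hence r4c2 = 2.
Column 3 now contains 6, so r4c3 = 5.
6 is placed in row 5; hence r5c1 = 2.
The 4 cells of cage j must have sum 12, leaving r5c2 = 4.
Column 1 now contains 6, leaving r6c1 = 4.
4 is placed in column 2, so r6c2 = 6.
Filled in: 5 3 1 6 2 4 / 3 1 4 5 6 2 / 1 5 3 2 4 6 / 6 2 5 4 1 3 / 2 4 6 3 5 1 / 4 6 2 1 3 5.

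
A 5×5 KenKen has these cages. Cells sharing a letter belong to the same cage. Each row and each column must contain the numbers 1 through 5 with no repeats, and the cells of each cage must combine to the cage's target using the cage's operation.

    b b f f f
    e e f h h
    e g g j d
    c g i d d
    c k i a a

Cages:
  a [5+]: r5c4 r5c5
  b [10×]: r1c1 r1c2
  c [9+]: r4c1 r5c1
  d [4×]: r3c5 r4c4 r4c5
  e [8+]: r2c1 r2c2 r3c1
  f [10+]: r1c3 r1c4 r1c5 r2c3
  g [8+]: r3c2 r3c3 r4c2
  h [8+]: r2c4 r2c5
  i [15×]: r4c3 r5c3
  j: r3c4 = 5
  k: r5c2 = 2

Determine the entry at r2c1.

Cage j is given; hence r3c4 = 5.
K is a freebie, so r5c2 = 2.
The two cells of cage b must have product 10; hence r1c1 = 2.
2 is placed in column 2, which forces r1c2 = 5.
Column 4 already has 5, so r2c4 = 3.
Cage h's pair has sum 8, which forces r2c5 = 5.
Cage f needs sum 10; hence r2c3 = 2.
Cage e has sum 8; hence r3c1 = 3.
Cage g has sum 8, which forces r4c2 = 3.
Row 4 already has 3; hence r4c3 = 5.
Column 3 already has 5; hence r5c3 = 3.
Cage f needs sum 10, leaving r1c5 = 3.
Row 4 now contains 5, so r4c1 = 4.
Row 4 already has 4, so r4c5 = 1.
Cage c's pair has sum 9; hence r5c1 = 5.
Column 5 now contains 1, so r5c5 = 4.
Column 1 now contains 4, which forces r2c1 = 1.
Cage e has sum 8, leaving r2c2 = 4.
Column 2 already has 4, which forces r3c2 = 1.
Row 3 now contains 1, which forces r3c3 = 4.
Column 5 now contains 1, so r3c5 = 2.
Row 4 already has 1; hence r4c4 = 2.
Row 5 already has 4, so r5c4 = 1.
Column 3 now contains 4, which forces r1c3 = 1.
Column 4 now contains 1, leaving r1c4 = 4.
Completed grid: 2 5 1 4 3 / 1 4 2 3 5 / 3 1 4 5 2 / 4 3 5 2 1 / 5 2 3 1 4.

1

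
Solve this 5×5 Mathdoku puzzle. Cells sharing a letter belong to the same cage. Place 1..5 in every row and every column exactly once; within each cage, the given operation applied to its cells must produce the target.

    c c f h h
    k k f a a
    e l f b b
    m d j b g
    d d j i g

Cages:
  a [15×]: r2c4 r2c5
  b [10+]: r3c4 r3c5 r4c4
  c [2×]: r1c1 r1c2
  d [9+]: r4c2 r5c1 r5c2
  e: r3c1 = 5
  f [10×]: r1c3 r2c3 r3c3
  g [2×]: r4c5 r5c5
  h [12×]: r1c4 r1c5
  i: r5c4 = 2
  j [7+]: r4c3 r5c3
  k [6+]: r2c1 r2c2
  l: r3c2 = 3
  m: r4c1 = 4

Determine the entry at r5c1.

Cage e is given, so r3c1 = 5.
Cage l is given, so r3c2 = 3.
M is a freebie, which forces r4c1 = 4.
I is a freebie; hence r5c4 = 2.
2 is placed in row 5; hence r5c5 = 1.
Cage b has sum 10, leaving r3c4 = 1.
The 3 cells of cage b must have sum 10, leaving r3c5 = 4.
Cage b needs sum 10, so r4c4 = 5.
1 is placed in column 5, leaving r4c5 = 2.
Row 5 already has 1; hence r5c1 = 3.
Cage h's pair has product 12, so r1c4 = 4.
4 is placed in column 5, leaving r1c5 = 3.
Column 4 now contains 5, which forces r2c4 = 3.
Cage a needs two cells with product 15, which forces r2c5 = 5.
Row 3 already has 1, which forces r3c3 = 2.
Row 4 now contains 2; hence r4c2 = 1.
Row 4 now contains 2, leaving r4c3 = 3.
Cage d has sum 9; hence r5c2 = 5.
The two cells of cage j must have sum 7, so r5c3 = 4.
Cage c's pair has product 2; hence r1c1 = 1.
1 is placed in column 2, so r1c2 = 2.
Cage f has product 10, leaving r1c3 = 5.
Cage k needs two cells with sum 6, which forces r2c1 = 2.
Row 2 now contains 5, leaving r2c2 = 4.
Row 2 now contains 5, leaving r2c3 = 1.
The full grid is 1 2 5 4 3 / 2 4 1 3 5 / 5 3 2 1 4 / 4 1 3 5 2 / 3 5 4 2 1.

3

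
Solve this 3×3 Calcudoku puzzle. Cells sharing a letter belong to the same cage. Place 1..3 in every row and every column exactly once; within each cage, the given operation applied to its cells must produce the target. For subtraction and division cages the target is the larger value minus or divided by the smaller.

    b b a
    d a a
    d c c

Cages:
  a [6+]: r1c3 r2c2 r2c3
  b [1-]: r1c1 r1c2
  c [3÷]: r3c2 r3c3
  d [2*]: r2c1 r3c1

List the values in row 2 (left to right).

1 3 2

Row 3 needs a 2, and only r3c1 is open for it.
The two cells of cage b must have difference 1, leaving r1c2 = 2.
Column 1 already has 2, which forces r2c1 = 1.
1 is placed in row 2, which forces r2c2 = 3.
Row 2 now contains 3, which forces r2c3 = 2.
3 is placed in column 2; hence r3c2 = 1.
Row 3 now contains 1, which forces r3c3 = 3.
Column 1 already has 1; hence r1c1 = 3.
Column 3 already has 3, so r1c3 = 1.
The full grid is 3 2 1 / 1 3 2 / 2 1 3.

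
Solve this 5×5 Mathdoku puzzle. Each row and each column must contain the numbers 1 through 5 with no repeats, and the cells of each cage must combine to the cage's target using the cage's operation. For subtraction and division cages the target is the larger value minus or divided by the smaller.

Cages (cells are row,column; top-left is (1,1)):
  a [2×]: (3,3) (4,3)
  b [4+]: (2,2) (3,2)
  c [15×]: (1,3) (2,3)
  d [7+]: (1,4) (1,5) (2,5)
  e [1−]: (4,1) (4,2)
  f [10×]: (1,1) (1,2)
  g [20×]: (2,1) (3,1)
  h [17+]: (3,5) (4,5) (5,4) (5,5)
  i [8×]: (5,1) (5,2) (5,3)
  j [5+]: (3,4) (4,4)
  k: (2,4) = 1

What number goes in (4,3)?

1

Cage k is given; hence (2,4) = 1.
The 4 cells of cage h must have sum 17, leaving (5,4) = 5.
Row 2 now contains 1, leaving (2,2) = 3.
Row 2 now contains 3, leaving (2,3) = 5.
The two cells of cage b must have sum 4, so (3,2) = 1.
Row 3 now contains 1, leaving (3,3) = 2.
Row 3 now contains 2, leaving (3,4) = 3.
Column 3 already has 2, leaving (4,3) = 1.
3 is placed in column 4, so (4,4) = 2.
Column 3 already has 1, so (5,3) = 4.
Row 5 already has 4; hence (5,5) = 3.
Column 3 now contains 5; hence (1,3) = 3.
Column 4 now contains 2, so (1,4) = 4.
Column 5 already has 3, which forces (1,5) = 1.
Row 2 now contains 5; hence (2,1) = 4.
The 3 cells of cage d must have sum 7, leaving (2,5) = 2.
Cage g's pair has product 20, which forces (3,1) = 5.
5 is placed in row 3; hence (3,5) = 4.
5 is placed in column 1; hence (4,1) = 3.
Column 5 now contains 4, so (4,5) = 5.
Cage i needs product 8, leaving (5,1) = 1.
Row 5 already has 4, which forces (5,2) = 2.
5 is placed in column 1, which forces (1,1) = 2.
Column 2 now contains 2, so (1,2) = 5.
Row 4 now contains 5; hence (4,2) = 4.
The full grid is 2 5 3 4 1 / 4 3 5 1 2 / 5 1 2 3 4 / 3 4 1 2 5 / 1 2 4 5 3.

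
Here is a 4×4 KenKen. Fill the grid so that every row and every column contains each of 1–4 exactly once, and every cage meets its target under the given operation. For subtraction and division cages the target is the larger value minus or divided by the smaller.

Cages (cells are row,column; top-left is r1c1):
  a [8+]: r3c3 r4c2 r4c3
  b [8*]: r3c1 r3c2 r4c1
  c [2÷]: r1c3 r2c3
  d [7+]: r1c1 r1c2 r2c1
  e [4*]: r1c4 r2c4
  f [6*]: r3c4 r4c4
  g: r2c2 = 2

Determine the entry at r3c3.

Cage g is a single given cell, which forces r2c2 = 2.
Cage c needs two cells with quotient 2, which forces r1c3 = 2.
Row 1 already has 2, leaving r1c1 = 1.
The 3 cells of cage d must have sum 7, which forces r1c2 = 3.
1 is placed in row 1, which forces r1c4 = 4.
Cage d has sum 7, so r2c1 = 3.
Column 4 already has 4, leaving r2c4 = 1.
1 is placed in row 2, so r2c3 = 4.
The 3 cells of cage b must have product 8, so r3c2 = 1.
Row 3 already has 1; hence r3c3 = 3.
3 is placed in row 3; hence r3c4 = 2.
1 is placed in column 2; hence r4c2 = 4.
Column 3 already has 3, which forces r4c3 = 1.
Column 4 now contains 2, so r4c4 = 3.
Row 3 now contains 2, so r3c1 = 4.
Row 4 already has 4; hence r4c1 = 2.
Completed grid: 1 3 2 4 / 3 2 4 1 / 4 1 3 2 / 2 4 1 3.

3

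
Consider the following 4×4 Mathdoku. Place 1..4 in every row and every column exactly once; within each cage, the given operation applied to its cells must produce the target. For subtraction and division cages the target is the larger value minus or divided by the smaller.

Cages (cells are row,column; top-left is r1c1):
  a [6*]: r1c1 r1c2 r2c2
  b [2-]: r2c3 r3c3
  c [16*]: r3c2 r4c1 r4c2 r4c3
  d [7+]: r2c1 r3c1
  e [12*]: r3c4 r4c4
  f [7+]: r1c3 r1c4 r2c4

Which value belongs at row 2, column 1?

The 4 cells of cage c must have product 16, leaving r3c2 = 2.
The 3 cells of cage a must have product 6, so r1c1 = 2.
Cage c has product 16, so r4c3 = 2.
The only place for 2 in row 2 is r2c4.
The only place for 3 in row 1 is r1c2.
Column 2 now contains 3, leaving r2c2 = 1.
1 is placed in row 2, so r2c3 = 3.
3 is placed in column 3, leaving r3c3 = 1.
Column 2 now contains 1, which forces r4c2 = 4.
Row 4 now contains 4, leaving r4c4 = 3.
Column 3 already has 1, which forces r1c3 = 4.
Cage f needs sum 7, leaving r1c4 = 1.
Row 2 already has 3, leaving r2c1 = 4.
Cage d needs two cells with sum 7, which forces r3c1 = 3.
3 is placed in column 4, which forces r3c4 = 4.
Row 4 now contains 4, so r4c1 = 1.
Completed grid: 2 3 4 1 / 4 1 3 2 / 3 2 1 4 / 1 4 2 3.

4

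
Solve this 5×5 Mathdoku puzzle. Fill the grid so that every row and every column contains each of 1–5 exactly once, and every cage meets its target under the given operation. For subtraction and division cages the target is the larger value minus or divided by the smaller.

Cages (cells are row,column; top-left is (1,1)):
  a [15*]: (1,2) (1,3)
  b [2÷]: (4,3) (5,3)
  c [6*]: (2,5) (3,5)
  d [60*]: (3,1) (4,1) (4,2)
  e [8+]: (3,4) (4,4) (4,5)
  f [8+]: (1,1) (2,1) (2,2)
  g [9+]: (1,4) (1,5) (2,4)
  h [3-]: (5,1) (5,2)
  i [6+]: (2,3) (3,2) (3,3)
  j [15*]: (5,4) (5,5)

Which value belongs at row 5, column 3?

Column 3 needs a 5, and only (1,3) is open for it.
5 is placed in row 1, leaving (1,2) = 3.
In column 5, 1 can only go at (4,5), so (4,5) = 1.
The only place for 1 in column 4 is (1,4).
Cage g has sum 9; hence (1,5) = 4.
Cage g needs sum 9; hence (2,4) = 4.
Row 1 already has 4, so (1,1) = 2.
Row 4 needs a 3, and only (4,1) is open for it.
In column 4, 3 can only go at (5,4), so (5,4) = 3.
Row 5 now contains 3, leaving (5,5) = 5.
Row 5 needs a 2, and only (5,3) is open for it.
Column 3 already has 2, so (4,3) = 4.
Cage d has product 60; hence (3,1) = 4.
The 3 cells of cage i must have sum 6, leaving (3,2) = 2.
2 is placed in row 3, leaving (3,4) = 5.
2 is placed in row 3, leaving (3,5) = 3.
Row 4 already has 4; hence (4,2) = 5.
5 is placed in column 4, which forces (4,4) = 2.
Column 1 already has 4, so (5,1) = 1.
Row 5 now contains 1; hence (5,2) = 4.
Column 1 now contains 1, leaving (2,1) = 5.
Column 2 already has 5, so (2,2) = 1.
Cage i has sum 6, which forces (2,3) = 3.
Column 5 now contains 3, so (2,5) = 2.
Row 3 now contains 3, so (3,3) = 1.
Completed grid: 2 3 5 1 4 / 5 1 3 4 2 / 4 2 1 5 3 / 3 5 4 2 1 / 1 4 2 3 5.

2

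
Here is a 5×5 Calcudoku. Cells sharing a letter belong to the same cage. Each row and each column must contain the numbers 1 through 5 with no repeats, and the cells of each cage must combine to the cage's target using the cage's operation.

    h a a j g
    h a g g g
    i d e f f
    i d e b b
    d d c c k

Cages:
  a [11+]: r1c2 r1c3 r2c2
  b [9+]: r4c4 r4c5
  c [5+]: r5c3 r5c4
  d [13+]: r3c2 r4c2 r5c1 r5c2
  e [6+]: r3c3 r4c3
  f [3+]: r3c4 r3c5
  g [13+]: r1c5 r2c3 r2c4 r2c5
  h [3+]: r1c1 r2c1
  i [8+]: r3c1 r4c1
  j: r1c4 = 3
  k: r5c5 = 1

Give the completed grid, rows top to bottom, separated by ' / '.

Cage j is given, which forces r1c4 = 3.
Cage k is given, leaving r5c5 = 1.
Cage f needs two cells with sum 3, so r3c4 = 1.
1 is placed in column 5, so r3c5 = 2.
The two cells of cage c must have sum 5, so r5c3 = 3.
The two cells of cage c must have sum 5, leaving r5c4 = 2.
Cage g has sum 13, which forces r2c5 = 3.
Cage d needs sum 13, so r3c2 = 3.
The 4 cells of cage d must have sum 13, which forces r4c2 = 1.
Row 4 now contains 1, which forces r4c3 = 2.
Column 3 now contains 2, which forces r2c3 = 1.
3 is placed in row 3, leaving r3c1 = 5.
Cage e's pair has sum 6, which forces r3c3 = 4.
Cage i's pair has sum 8; hence r4c1 = 3.
Column 1 now contains 5, which forces r5c1 = 4.
4 is placed in row 5, so r5c2 = 5.
The two cells of cage h must have sum 3, which forces r1c1 = 1.
4 is placed in column 3, leaving r1c3 = 5.
Row 1 already has 5; hence r1c5 = 4.
1 is placed in row 2, leaving r2c1 = 2.
Row 2 now contains 2; hence r2c2 = 4.
Row 2 already has 4, which forces r2c4 = 5.
5 is placed in column 4; hence r4c4 = 4.
Column 5 already has 4, leaving r4c5 = 5.
4 is placed in row 1, leaving r1c2 = 2.

1 2 5 3 4 / 2 4 1 5 3 / 5 3 4 1 2 / 3 1 2 4 5 / 4 5 3 2 1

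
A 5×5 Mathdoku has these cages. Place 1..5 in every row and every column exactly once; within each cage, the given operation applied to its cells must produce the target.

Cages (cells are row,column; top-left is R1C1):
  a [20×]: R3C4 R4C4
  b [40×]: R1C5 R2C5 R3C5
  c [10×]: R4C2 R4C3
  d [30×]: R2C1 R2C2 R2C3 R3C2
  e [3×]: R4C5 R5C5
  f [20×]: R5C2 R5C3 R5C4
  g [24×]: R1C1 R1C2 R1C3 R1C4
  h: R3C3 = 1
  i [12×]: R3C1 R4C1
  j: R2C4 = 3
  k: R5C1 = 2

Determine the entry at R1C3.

3

J is a freebie, so R2C4 = 3.
Cage h is a single given cell, leaving R3C3 = 1.
Cage k is a single given cell; hence R5C1 = 2.
Cage d needs product 30, which forces R3C2 = 3.
3 is placed in row 3; hence R3C1 = 4.
Row 3 now contains 4, leaving R3C4 = 5.
5 is placed in row 3; hence R3C5 = 2.
Cage i's pair has product 12, so R4C1 = 3.
Column 4 now contains 5, so R4C4 = 4.
Row 4 now contains 3; hence R4C5 = 1.
4 is placed in column 4; hence R5C4 = 1.
Column 5 now contains 1, which forces R5C5 = 3.
3 is placed in column 1, which forces R1C1 = 1.
Cage g needs product 24, leaving R1C2 = 4.
Cage g has product 24, so R1C3 = 3.
Column 4 already has 1, which forces R1C4 = 2.
Row 1 now contains 4, which forces R1C5 = 5.
Column 1 now contains 1, which forces R2C1 = 5.
5 is placed in row 2; hence R2C3 = 2.
Column 5 already has 5, so R2C5 = 4.
Column 3 now contains 2, so R4C3 = 5.
Column 2 already has 4; hence R5C2 = 5.
Column 3 already has 5, so R5C3 = 4.
Row 2 now contains 2, leaving R2C2 = 1.
5 is placed in row 4, which forces R4C2 = 2.
Completed grid: 1 4 3 2 5 / 5 1 2 3 4 / 4 3 1 5 2 / 3 2 5 4 1 / 2 5 4 1 3.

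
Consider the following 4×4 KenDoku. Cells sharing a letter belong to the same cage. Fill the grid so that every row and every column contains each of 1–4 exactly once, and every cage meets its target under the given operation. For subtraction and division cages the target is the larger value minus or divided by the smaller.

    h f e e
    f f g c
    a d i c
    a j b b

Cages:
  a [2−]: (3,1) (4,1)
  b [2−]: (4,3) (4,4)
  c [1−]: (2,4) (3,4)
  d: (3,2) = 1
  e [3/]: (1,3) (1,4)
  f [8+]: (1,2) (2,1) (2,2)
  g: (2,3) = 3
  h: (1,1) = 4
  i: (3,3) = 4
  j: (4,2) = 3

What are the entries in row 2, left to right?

H is a freebie; hence (1,1) = 4.
Cage g is given, leaving (2,3) = 3.
Cage d is a single given cell, so (3,2) = 1.
I is a freebie, leaving (3,3) = 4.
Cage j is a single given cell, which forces (4,2) = 3.
Column 2 now contains 3, which forces (1,2) = 2.
3 is placed in column 3, which forces (1,3) = 1.
Cage e needs two cells with quotient 3, which forces (1,4) = 3.
Cage f needs sum 8, so (2,1) = 2.
The 3 cells of cage f must have sum 8, which forces (2,2) = 4.
Row 2 now contains 4; hence (2,4) = 1.
The two cells of cage a must have difference 2, leaving (3,1) = 3.
Column 4 now contains 3, leaving (3,4) = 2.
The two cells of cage a must have difference 2, leaving (4,1) = 1.
Cage b's pair has difference 2, so (4,3) = 2.
Cage b's pair has difference 2, leaving (4,4) = 4.
Completed grid: 4 2 1 3 / 2 4 3 1 / 3 1 4 2 / 1 3 2 4.

2 4 3 1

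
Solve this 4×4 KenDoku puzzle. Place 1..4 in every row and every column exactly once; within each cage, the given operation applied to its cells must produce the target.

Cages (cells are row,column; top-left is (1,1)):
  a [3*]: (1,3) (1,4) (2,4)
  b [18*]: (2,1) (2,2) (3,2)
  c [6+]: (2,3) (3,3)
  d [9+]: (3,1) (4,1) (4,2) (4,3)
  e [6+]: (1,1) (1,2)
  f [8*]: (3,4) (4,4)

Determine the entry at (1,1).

2

Cage a needs product 3, so (1,3) = 1.
Cage a has product 3, which forces (1,4) = 3.
The 3 cells of cage b must have product 18, which forces (2,1) = 3.
Cage b needs product 18, which forces (2,2) = 2.
2 is placed in row 2, which forces (2,3) = 4.
Cage a needs product 3, which forces (2,4) = 1.
Cage b has product 18, so (3,2) = 3.
Column 3 already has 4; hence (3,3) = 2.
Row 3 now contains 2; hence (3,4) = 4.
Column 3 already has 2; hence (4,3) = 3.
4 is placed in column 4, which forces (4,4) = 2.
Cage e's pair has sum 6, so (1,1) = 2.
Column 2 already has 2, leaving (1,2) = 4.
Row 3 now contains 2, leaving (3,1) = 1.
The 4 cells of cage d must have sum 9, leaving (4,1) = 4.
Cage d needs sum 9, leaving (4,2) = 1.
The full grid is 2 4 1 3 / 3 2 4 1 / 1 3 2 4 / 4 1 3 2.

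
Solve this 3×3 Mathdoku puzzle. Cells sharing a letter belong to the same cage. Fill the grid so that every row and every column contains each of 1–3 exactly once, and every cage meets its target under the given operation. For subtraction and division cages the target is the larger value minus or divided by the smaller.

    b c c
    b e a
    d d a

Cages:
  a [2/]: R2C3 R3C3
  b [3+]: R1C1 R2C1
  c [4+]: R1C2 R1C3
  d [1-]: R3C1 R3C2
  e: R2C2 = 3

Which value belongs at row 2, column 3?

Cage e is a single given cell, which forces R2C2 = 3.
3 is placed in column 2; hence R1C2 = 1.
Cage c's pair has sum 4, which forces R1C3 = 3.
Column 2 already has 1, leaving R3C2 = 2.
Row 3 already has 2, which forces R3C3 = 1.
Row 1 now contains 1, which forces R1C1 = 2.
Cage b needs two cells with sum 3, leaving R2C1 = 1.
1 is placed in column 3; hence R2C3 = 2.
1 is placed in row 3, leaving R3C1 = 3.
The full grid is 2 1 3 / 1 3 2 / 3 2 1.

2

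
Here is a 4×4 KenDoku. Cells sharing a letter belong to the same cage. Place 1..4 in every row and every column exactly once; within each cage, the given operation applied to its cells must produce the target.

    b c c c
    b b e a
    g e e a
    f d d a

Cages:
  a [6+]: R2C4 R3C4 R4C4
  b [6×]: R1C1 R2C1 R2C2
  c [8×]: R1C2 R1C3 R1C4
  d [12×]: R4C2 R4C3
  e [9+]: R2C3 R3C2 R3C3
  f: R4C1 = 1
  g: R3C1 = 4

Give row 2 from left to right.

2 1 4 3

Cage g is a single given cell, which forces R3C1 = 4.
Cage f is given; hence R4C1 = 1.
Cage b needs product 6, leaving R2C2 = 1.
The 3 cells of cage e must have sum 9, leaving R2C3 = 4.
Column 3 now contains 4, so R4C3 = 3.
Row 4 already has 3, leaving R4C4 = 2.
Column 4 already has 2, leaving R2C4 = 3.
Cage e needs sum 9, which forces R3C2 = 3.
Column 3 now contains 3, so R3C3 = 2.
The 3 cells of cage a must have sum 6, leaving R3C4 = 1.
Row 4 already has 3; hence R4C2 = 4.
Cage b needs product 6, leaving R1C1 = 3.
4 is placed in column 2, which forces R1C2 = 2.
2 is placed in column 3, leaving R1C3 = 1.
1 is placed in column 4; hence R1C4 = 4.
Row 2 already has 3; hence R2C1 = 2.
Completed grid: 3 2 1 4 / 2 1 4 3 / 4 3 2 1 / 1 4 3 2.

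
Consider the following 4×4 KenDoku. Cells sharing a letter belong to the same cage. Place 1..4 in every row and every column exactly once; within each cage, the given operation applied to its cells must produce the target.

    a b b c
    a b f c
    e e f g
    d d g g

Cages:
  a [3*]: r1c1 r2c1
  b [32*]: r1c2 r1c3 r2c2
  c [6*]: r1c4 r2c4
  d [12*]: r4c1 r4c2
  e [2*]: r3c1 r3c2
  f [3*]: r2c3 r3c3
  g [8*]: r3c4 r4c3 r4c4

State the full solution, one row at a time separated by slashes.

1 2 4 3 / 3 4 1 2 / 2 1 3 4 / 4 3 2 1

The 3 cells of cage b must have product 32, which forces r1c2 = 2.
The 3 cells of cage b must have product 32, so r1c3 = 4.
2 is placed in row 1; hence r1c4 = 3.
Cage b has product 32, leaving r2c2 = 4.
Column 4 now contains 3, so r2c4 = 2.
Column 2 now contains 2; hence r3c2 = 1.
1 is placed in row 3, which forces r3c3 = 3.
1 is placed in row 3, leaving r3c4 = 4.
Column 2 now contains 4; hence r4c2 = 3.
Column 4 now contains 4, so r4c4 = 1.
Row 1 already has 3, leaving r1c1 = 1.
Cage a's pair has product 3; hence r2c1 = 3.
Column 3 now contains 3, which forces r2c3 = 1.
1 is placed in row 3, leaving r3c1 = 2.
Row 4 already has 3, leaving r4c1 = 4.
Row 4 now contains 1, leaving r4c3 = 2.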